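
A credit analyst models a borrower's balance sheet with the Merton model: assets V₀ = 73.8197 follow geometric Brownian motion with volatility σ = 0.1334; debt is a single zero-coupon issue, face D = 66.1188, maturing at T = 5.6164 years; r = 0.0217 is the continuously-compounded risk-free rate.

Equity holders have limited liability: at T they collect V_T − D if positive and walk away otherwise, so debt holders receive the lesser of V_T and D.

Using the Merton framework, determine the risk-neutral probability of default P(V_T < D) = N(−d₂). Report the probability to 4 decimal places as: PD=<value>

PD=0.2823

With assets at 73.8197 and a single debt payment of 66.1188 at 5.6164 years:
d₁ = [ln(V₀/D) + (r + σ²/2)T] / (σ√T)
   = [ln(73.8197/66.1188) + (0.0217 + 0.5·0.1334²)·5.6164] / (0.1334·√5.6164)
   = [0.110173 + 0.171849] / 0.316144 = 0.892068
d₂ = d₁ − σ√T = 0.892068 − 0.316144 = 0.575924
risk-neutral PD = N(−d₂) = N(-0.575924) = 0.282333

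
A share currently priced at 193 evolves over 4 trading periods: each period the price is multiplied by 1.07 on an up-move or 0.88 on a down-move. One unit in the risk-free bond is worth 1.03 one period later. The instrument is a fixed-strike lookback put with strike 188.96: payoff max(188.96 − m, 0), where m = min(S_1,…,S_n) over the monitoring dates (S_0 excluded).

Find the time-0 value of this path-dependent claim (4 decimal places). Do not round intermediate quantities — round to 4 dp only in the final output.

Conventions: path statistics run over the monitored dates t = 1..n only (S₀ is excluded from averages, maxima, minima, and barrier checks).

price = 7.6161

Under the martingale measure an up-move has probability p* = 0.7895; value the claim as the probability-weighted average of per-path payoffs, discounted 4 periods at R = 1.03.
Enumerate all 2^4 = 16 price paths (U = up ×1.07, D = down ×0.88); each path with k up-moves has probability p*^k·(1−p*)^(4−k).
DDDD: m=115.7412, payoff=73.2188, prob=0.001964
UDDD: m=140.7308, payoff=48.2292, prob=0.007366
DUDD: m=140.7308, payoff=48.2292, prob=0.007366
UUDD: m=171.1158, payoff=17.8442, prob=0.027624
DDUD: m=140.7308, payoff=48.2292, prob=0.007366
UDUD: m=171.1158, payoff=17.8442, prob=0.027624
DUUD: m=169.8400, payoff=19.1200, prob=0.027624
UUUD: m=206.5100, payoff=0.0000, prob=0.103590
DDDU: m=131.5241, payoff=57.4359, prob=0.007366
UDDU: m=159.9213, payoff=29.0387, prob=0.027624
DUDU: m=159.9213, payoff=29.0387, prob=0.027624
UUDU: m=194.4498, payoff=0.0000, prob=0.103590
DDUU: m=149.4592, payoff=39.5008, prob=0.027624
UDUU: m=181.7288, payoff=7.2312, prob=0.103590
DUUU: m=169.8400, payoff=19.1200, prob=0.103590
UUUU: m=206.5100, payoff=0.0000, prob=0.388464
Price = Σ prob·payoff / R^4 = 8.572026 / 1.125509 = 7.6161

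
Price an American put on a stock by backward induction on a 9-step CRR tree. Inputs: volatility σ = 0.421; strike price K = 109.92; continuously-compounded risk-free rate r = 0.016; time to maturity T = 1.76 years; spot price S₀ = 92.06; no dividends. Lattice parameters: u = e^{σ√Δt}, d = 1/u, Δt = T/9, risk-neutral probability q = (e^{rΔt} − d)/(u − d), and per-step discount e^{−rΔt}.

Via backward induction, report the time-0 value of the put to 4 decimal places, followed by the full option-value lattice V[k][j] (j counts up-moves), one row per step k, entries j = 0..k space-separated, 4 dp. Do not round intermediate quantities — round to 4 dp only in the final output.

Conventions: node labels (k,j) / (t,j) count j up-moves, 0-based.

Δt=0.19556  u=1.20463  d=0.83013  q=0.46196  discount=0.99688
step 9 (expiry): payoffs max(K−S,0) = 92.6860 84.9112 73.6288 57.2566 33.4983 0.0000 0.0000 0.0000 0.0000 0.0000
k=8: (k=8,j=0): S=20.7606, K−S=89.1594, hold=88.8161 ⇒ V=89.1594 exercise | (k=8,j=1): S=30.1264, K−S=79.7936, hold=79.4502 ⇒ V=79.7936 exercise | (k=8,j=2): S=43.7175, K−S=66.2025, hold=65.8591 ⇒ V=66.2025 exercise | (k=8,j=3): S=63.4400, K−S=46.4800, hold=46.1366 ⇒ V=46.4800 exercise | (k=8,j=4): S=92.0600, K−S=17.8600, hold=17.9671 ⇒ V=17.9671 continue | (k=8,j=5): S=133.5915, K−S=0.0000, hold=0.0000 ⇒ V=0.0000 continue | (k=8,j=6): S=193.8594, K−S=0.0000, hold=0.0000 ⇒ V=0.0000 continue | (k=8,j=7): S=281.3163, K−S=0.0000, hold=0.0000 ⇒ V=0.0000 continue | (k=8,j=8): S=408.2281, K−S=0.0000, hold=0.0000 ⇒ V=0.0000 continue
k=7: (k=7,j=0): S=25.0088, K−S=84.9112, hold=84.5678 ⇒ V=84.9112 exercise | (k=7,j=1): S=36.2912, K−S=73.6288, hold=73.2854 ⇒ V=73.6288 exercise | (k=7,j=2): S=52.6634, K−S=57.2566, hold=56.9132 ⇒ V=57.2566 exercise | (k=7,j=3): S=76.4217, K−S=33.4983, hold=33.2042 ⇒ V=33.4983 exercise | (k=7,j=4): S=110.8983, K−S=0.0000, hold=9.6369 ⇒ V=9.6369 continue | (k=7,j=5): S=160.9285, K−S=0.0000, hold=0.0000 ⇒ V=0.0000 continue | (k=7,j=6): S=233.5291, K−S=0.0000, hold=0.0000 ⇒ V=0.0000 continue | (k=7,j=7): S=338.8823, K−S=0.0000, hold=0.0000 ⇒ V=0.0000 continue
k=6: (k=6,j=0): S=30.1264, K−S=79.7936, hold=79.4502 ⇒ V=79.7936 exercise | (k=6,j=1): S=43.7175, K−S=66.2025, hold=65.8591 ⇒ V=66.2025 exercise | (k=6,j=2): S=63.4400, K−S=46.4800, hold=46.1366 ⇒ V=46.4800 exercise | (k=6,j=3): S=92.0600, K−S=17.8600, hold=22.4051 ⇒ V=22.4051 continue | (k=6,j=4): S=133.5915, K−S=0.0000, hold=5.1688 ⇒ V=5.1688 continue | (k=6,j=5): S=193.8594, K−S=0.0000, hold=0.0000 ⇒ V=0.0000 continue | (k=6,j=6): S=281.3163, K−S=0.0000, hold=0.0000 ⇒ V=0.0000 continue
k=5: (k=5,j=0): S=36.2912, K−S=73.6288, hold=73.2854 ⇒ V=73.6288 exercise | (k=5,j=1): S=52.6634, K−S=57.2566, hold=56.9132 ⇒ V=57.2566 exercise | (k=5,j=2): S=76.4217, K−S=33.4983, hold=35.2479 ⇒ V=35.2479 continue | (k=5,j=3): S=110.8983, K−S=0.0000, hold=14.3975 ⇒ V=14.3975 continue | (k=5,j=4): S=160.9285, K−S=0.0000, hold=2.7724 ⇒ V=2.7724 continue | (k=5,j=5): S=233.5291, K−S=0.0000, hold=0.0000 ⇒ V=0.0000 continue
k=4: (k=4,j=0): S=43.7175, K−S=66.2025, hold=65.8591 ⇒ V=66.2025 exercise | (k=4,j=1): S=63.4400, K−S=46.4800, hold=46.9424 ⇒ V=46.9424 continue | (k=4,j=2): S=92.0600, K−S=17.8600, hold=25.5359 ⇒ V=25.5359 continue | (k=4,j=3): S=133.5915, K−S=0.0000, hold=8.9990 ⇒ V=8.9990 continue | (k=4,j=4): S=193.8594, K−S=0.0000, hold=1.4870 ⇒ V=1.4870 continue
k=3: (k=3,j=0): S=52.6634, K−S=57.2566, hold=57.1261 ⇒ V=57.2566 exercise | (k=3,j=1): S=76.4217, K−S=33.4983, hold=36.9377 ⇒ V=36.9377 continue | (k=3,j=2): S=110.8983, K−S=0.0000, hold=17.8406 ⇒ V=17.8406 continue | (k=3,j=3): S=160.9285, K−S=0.0000, hold=5.5115 ⇒ V=5.5115 continue
k=2: (k=2,j=0): S=63.4400, K−S=46.4800, hold=47.7206 ⇒ V=47.7206 continue | (k=2,j=1): S=92.0600, K−S=17.8600, hold=28.0278 ⇒ V=28.0278 continue | (k=2,j=2): S=133.5915, K−S=0.0000, hold=12.1071 ⇒ V=12.1071 continue
k=1: (k=1,j=0): S=76.4217, K−S=33.4983, hold=38.5027 ⇒ V=38.5027 continue | (k=1,j=1): S=110.8983, K−S=0.0000, hold=20.6085 ⇒ V=20.6085 continue
k=0: (k=0,j=0): S=92.0600, K−S=17.8600, hold=30.1419 ⇒ V=30.1419 continue

price = 30.1419
tree:
30.1419
38.5027 20.6085
47.7206 28.0278 12.1071
57.2566 36.9377 17.8406 5.5115
66.2025 46.9424 25.5359 8.9990 1.4870
73.6288 57.2566 35.2479 14.3975 2.7724 0.0000
79.7936 66.2025 46.4800 22.4051 5.1688 0.0000 0.0000
84.9112 73.6288 57.2566 33.4983 9.6369 0.0000 0.0000 0.0000
89.1594 79.7936 66.2025 46.4800 17.9671 0.0000 0.0000 0.0000 0.0000
92.6860 84.9112 73.6288 57.2566 33.4983 0.0000 0.0000 0.0000 0.0000 0.0000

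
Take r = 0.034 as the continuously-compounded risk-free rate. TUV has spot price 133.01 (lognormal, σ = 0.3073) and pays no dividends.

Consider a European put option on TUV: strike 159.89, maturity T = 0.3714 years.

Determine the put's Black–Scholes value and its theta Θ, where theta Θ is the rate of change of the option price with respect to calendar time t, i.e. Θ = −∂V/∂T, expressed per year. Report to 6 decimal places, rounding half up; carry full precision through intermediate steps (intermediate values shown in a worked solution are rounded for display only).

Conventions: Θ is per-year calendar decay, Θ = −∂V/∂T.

price = 27.516015
Θ = -5.016708

σ√T = 0.3073·√0.3714 = 0.187277
d₁ = (ln(S/K) + (r+σ²/2)T) / (σ√T) = (ln(133.01/159.89) + (0.034+0.3073²/2)·0.3714) / 0.187277 = (-0.184062 + 0.030164) / 0.187277 = -0.821768
d₂ = d₁ − σ√T = -0.821768 − 0.187277 = -1.009045
e^{−rT} = 0.987452
N(−d₁) = 0.794396,  N(−d₂) = 0.843523
Put price V = K·e^{−rT}·N(−d₂) − S·N(−d₁) = 133.178562 − 105.662547 = 27.516015
φ(d₁) = (1/√(2π))·e^{−d₁²/2} = 0.284623
Θ = −S·φ(d₁)·σ/(2√T) + r·K·e^{−rT}·N(−d₂) = −9.544779 + 4.528071 = -5.016708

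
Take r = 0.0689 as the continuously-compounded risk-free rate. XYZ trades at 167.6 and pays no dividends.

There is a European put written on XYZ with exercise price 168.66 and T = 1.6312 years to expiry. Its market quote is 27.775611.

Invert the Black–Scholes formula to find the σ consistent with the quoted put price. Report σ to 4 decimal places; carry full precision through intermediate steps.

At σ = 0.4450 the Black–Scholes value reproduces the quote:
σ√T = 0.445·√1.6312 = 0.568347
d₁ = (ln(S/K) + (r+σ²/2)T) / (σ√T) = (ln(167.6/168.66) + (0.0689+0.445²/2)·1.6312) / 0.568347 = (-0.006305 + 0.273899) / 0.568347 = 0.470829
d₂ = d₁ − σ√T = 0.470829 − 0.568347 = -0.097518
e^{−rT} = 0.893696
N(−d₁) = 0.318881,  N(−d₂) = 0.538843
V = K·e^{−rT}·N(−d₂) − S·N(−d₁) = 81.220146 − 53.444535 = 27.775611 (the observed quote) — the price is monotone increasing in volatility, hence this σ is the only solution

sigma = 0.4450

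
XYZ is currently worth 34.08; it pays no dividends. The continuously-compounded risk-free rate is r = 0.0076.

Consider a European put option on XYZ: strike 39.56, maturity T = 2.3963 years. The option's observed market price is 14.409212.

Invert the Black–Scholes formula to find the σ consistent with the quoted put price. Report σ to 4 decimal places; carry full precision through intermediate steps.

At σ = 0.5437 the Black–Scholes value reproduces the quote:
σ√T = 0.5437·√2.3963 = 0.841647
d₁ = (ln(S/K) + (r+σ²/2)T) / (σ√T) = (ln(34.08/39.56) + (0.0076+0.5437²/2)·2.3963) / 0.841647 = (-0.149108 + 0.372397) / 0.841647 = 0.265300
d₂ = d₁ − σ√T = 0.265300 − 0.841647 = -0.576347
e^{−rT} = 0.981953
N(−d₁) = 0.395389,  N(−d₂) = 0.717810
V = K·e^{−rT}·N(−d₂) − S·N(−d₁) = 27.884077 − 13.474865 = 14.409212 (matching the quote); vega is positive throughout, so no other σ reproduces this price

sigma = 0.5437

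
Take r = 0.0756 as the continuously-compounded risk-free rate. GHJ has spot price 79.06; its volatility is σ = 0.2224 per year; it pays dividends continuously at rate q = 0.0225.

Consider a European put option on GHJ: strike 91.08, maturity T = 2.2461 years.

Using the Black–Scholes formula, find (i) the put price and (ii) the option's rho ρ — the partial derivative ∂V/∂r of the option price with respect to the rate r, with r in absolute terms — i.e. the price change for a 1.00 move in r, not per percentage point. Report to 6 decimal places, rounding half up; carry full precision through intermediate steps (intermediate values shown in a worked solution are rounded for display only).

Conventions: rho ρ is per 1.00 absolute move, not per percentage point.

σ√T = 0.2224·√2.2461 = 0.333311
d₁ = (ln(S/K) + (r−q+σ²/2)T) / (σ√T) = (ln(79.06/91.08) + (0.0756−0.0225+0.2224²/2)·2.2461) / 0.333311 = (-0.141531 + 0.174816) / 0.333311 = 0.099861
d₂ = d₁ − σ√T = 0.099861 − 0.333311 = -0.233450
e^{−rT} = 0.843829
e^{−qT} = 0.950719
N(−d₁) = 0.460227,  N(−d₂) = 0.592294
Put price V = K·e^{−rT}·N(−d₂) − S·e^{−qT}·N(−d₁) = 45.521319 − 34.592437 = 10.928881
ρ = −K·T·e^{−rT}·N(−d₂) = -102.245434

price = 10.928881
ρ = -102.245434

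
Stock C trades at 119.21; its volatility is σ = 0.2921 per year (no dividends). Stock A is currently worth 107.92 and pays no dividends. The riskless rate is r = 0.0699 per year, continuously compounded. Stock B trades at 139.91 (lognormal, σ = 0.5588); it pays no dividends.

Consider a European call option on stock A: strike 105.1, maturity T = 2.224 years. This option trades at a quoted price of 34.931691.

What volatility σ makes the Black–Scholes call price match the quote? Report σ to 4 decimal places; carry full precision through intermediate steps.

sigma = 0.4321

At σ = 0.4321 the Black–Scholes value reproduces the quote:
σ√T = 0.4321·√2.224 = 0.644394
d₁ = (ln(S/K) + (r+σ²/2)T) / (σ√T) = (ln(107.92/105.1) + (0.0699+0.4321²/2)·2.224) / 0.644394 = (0.026478 + 0.363080) / 0.644394 = 0.604533
d₂ = d₁ − σ√T = 0.604533 − 0.644394 = -0.039861
e^{−rT} = 0.856023
N(d₁) = 0.727255,  N(d₂) = 0.484102
V = S·N(d₁) − K·e^{−rT}·N(d₂) = 78.485391 − 43.553700 = 34.931691 (the observed quote) — the price is monotone increasing in volatility, hence this σ is the only solution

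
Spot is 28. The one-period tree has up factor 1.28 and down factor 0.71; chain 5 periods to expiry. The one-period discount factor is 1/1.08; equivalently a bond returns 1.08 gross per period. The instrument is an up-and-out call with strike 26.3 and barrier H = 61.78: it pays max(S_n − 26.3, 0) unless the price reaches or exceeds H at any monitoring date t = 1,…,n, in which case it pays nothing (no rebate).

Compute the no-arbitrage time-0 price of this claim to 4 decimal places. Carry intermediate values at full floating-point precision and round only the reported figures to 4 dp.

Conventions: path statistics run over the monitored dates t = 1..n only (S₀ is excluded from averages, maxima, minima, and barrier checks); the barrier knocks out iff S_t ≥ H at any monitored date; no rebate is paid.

price = 5.3465

With p* = (R−d)/(u−d) = 0.6491, sum probability × payoff across the paths and divide by R^5.
Enumerate all 2^5 = 32 price paths (U = up ×1.28, D = down ×0.71); each path with k up-moves has probability p*^k·(1−p*)^(5−k).
DDDDD: M=19.8800, payoff=0.0000, prob=0.005318
UDDDD: M=35.8400, payoff=0.0000, prob=0.009839
DUDDD: M=25.4464, payoff=0.0000, prob=0.009839
UUDDD: M=45.8752, payoff=0.0000, prob=0.018202
DDUDD: M=19.8800, payoff=0.0000, prob=0.009839
UDUDD: M=35.8400, payoff=0.0000, prob=0.018202
DUUDD: M=32.5714, payoff=0.0000, prob=0.018202
UUUDD: M=58.7203, payoff=3.3009, prob=0.033674
DDDUD: M=19.8800, payoff=0.0000, prob=0.009839
UDDUD: M=35.8400, payoff=0.0000, prob=0.018202
DUDUD: M=25.4464, payoff=0.0000, prob=0.018202
UUDUD: M=45.8752, payoff=3.3009, prob=0.033674
DDUUD: M=23.1257, payoff=0.0000, prob=0.018202
UDUUD: M=41.6914, payoff=3.3009, prob=0.033674
DUUUD: M=41.6914, payoff=3.3009, prob=0.033674
UUUUD: M=75.1619, payoff=0.0000, prob=0.062296
DDDDU: M=19.8800, payoff=0.0000, prob=0.009839
UDDDU: M=35.8400, payoff=0.0000, prob=0.018202
DUDDU: M=25.4464, payoff=0.0000, prob=0.018202
UUDDU: M=45.8752, payoff=3.3009, prob=0.033674
DDUDU: M=19.8800, payoff=0.0000, prob=0.018202
UDUDU: M=35.8400, payoff=3.3009, prob=0.033674
DUUDU: M=32.5714, payoff=3.3009, prob=0.033674
UUUDU: M=58.7203, payoff=27.0650, prob=0.062296
DDDUU: M=19.8800, payoff=0.0000, prob=0.018202
UDDUU: M=35.8400, payoff=3.3009, prob=0.033674
DUDUU: M=29.6009, payoff=3.3009, prob=0.033674
UUDUU: M=53.3650, payoff=27.0650, prob=0.062296
DDUUU: M=29.6009, payoff=3.3009, prob=0.033674
UDUUU: M=53.3650, payoff=27.0650, prob=0.062296
DUUUU: M=53.3650, payoff=27.0650, prob=0.062296
UUUUU: M=96.2073, payoff=0.0000, prob=0.115248
Price = Σ prob·payoff / R^5 = 7.855724 / 1.469328 = 5.3465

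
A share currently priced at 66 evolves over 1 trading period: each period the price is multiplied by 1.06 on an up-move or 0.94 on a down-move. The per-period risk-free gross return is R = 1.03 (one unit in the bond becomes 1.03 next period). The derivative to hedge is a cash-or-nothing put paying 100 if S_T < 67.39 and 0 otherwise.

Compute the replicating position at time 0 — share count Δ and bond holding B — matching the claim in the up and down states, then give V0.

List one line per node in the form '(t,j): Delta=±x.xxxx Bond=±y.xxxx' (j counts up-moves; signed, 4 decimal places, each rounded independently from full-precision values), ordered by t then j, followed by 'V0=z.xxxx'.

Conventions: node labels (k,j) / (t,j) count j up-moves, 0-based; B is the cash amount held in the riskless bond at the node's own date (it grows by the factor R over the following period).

(0,0): Delta=-12.6263 Bond=857.6052
V0=24.2718

The replicating-portfolio and risk-neutral prices coincide; use p* = (1.03−0.94)/(1.06−0.94) = 0.7500 for the latter.
Terminal payoffs: V(1,0)=100.0000, V(1,1)=0.0000
(0,0): S=66.0000. Δ = (V_up−V_dn)/(S_up−S_dn) = (0.0000−100.0000)/(69.9600−62.0400) = -12.6263. V = [p*·0.0000 + (1−p*)·100.0000]/1.03 = 24.2718. B = V − Δ·S = 857.6052.
As a check, the time-0 holding Δ(0,0)·S0 + B(0,0) comes to 24.2718 — exactly V0.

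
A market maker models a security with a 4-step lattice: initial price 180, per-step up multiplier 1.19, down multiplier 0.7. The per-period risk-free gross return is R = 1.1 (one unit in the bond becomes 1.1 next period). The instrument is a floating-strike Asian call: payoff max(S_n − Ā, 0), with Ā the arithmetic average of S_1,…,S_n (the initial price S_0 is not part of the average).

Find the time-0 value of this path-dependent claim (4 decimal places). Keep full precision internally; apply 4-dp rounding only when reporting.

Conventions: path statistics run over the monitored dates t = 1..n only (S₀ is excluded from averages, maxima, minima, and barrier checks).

Set p* = 0.8163 (from d < R < u); the path-dependent value is the discounted p*-expectation over all price paths.
Enumerate all 2^4 = 16 price paths (U = up ×1.19, D = down ×0.7); each path with k up-moves has probability p*^k·(1−p*)^(4−k).
DDDD: Ā=79.7895, payoff=0.0000, prob=0.001138
UDDD: Ā=135.6421, payoff=0.0000, prob=0.005058
DUDD: Ā=113.5922, payoff=0.0000, prob=0.005058
UUDD: Ā=193.1067, payoff=0.0000, prob=0.022481
DDUD: Ā=98.1572, payoff=0.0000, prob=0.005058
UDUD: Ā=166.8672, payoff=0.0000, prob=0.022481
DUUD: Ā=144.8172, payoff=0.0000, prob=0.022481
UUUD: Ā=246.1892, payoff=0.0000, prob=0.099917
DDDU: Ā=87.3526, payoff=0.0000, prob=0.005058
UDDU: Ā=148.4995, payoff=0.0000, prob=0.022481
DUDU: Ā=126.4495, payoff=0.0000, prob=0.022481
UUDU: Ā=214.9642, payoff=0.0000, prob=0.099917
DDUU: Ā=111.0145, payoff=13.8855, prob=0.022481
UDUU: Ā=188.7247, payoff=23.6054, prob=0.099917
DUUU: Ā=166.6747, payoff=45.6554, prob=0.099917
UUUU: Ā=283.3469, payoff=77.6141, prob=0.444074
Price = Σ prob·payoff / R^4 = 41.698915 / 1.464100 = 28.4809

price = 28.4809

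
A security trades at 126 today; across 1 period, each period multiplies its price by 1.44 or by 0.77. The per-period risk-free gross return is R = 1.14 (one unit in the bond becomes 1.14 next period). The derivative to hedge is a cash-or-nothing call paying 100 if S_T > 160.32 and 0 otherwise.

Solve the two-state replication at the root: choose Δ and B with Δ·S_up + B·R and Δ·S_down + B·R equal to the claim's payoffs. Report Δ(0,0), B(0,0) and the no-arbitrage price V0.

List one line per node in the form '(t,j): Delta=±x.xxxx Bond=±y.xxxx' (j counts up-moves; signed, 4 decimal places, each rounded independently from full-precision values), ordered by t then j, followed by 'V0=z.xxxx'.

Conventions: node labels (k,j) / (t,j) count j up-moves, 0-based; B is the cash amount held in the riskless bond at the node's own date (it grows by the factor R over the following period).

Risk-neutral probability p* = (R−d)/(u−d) = (1.14−0.77)/(1.44−0.77) = 0.5522.
Payoffs at expiry: V(1,0)=0.0000, V(1,1)=100.0000
  t=0,j=0: stock 126.0000 → up 181.4400 (V=100.0000), down 97.0200 (V=0.0000). Price 48.4420; hedge Δ=1.1846, bond B=-100.8117.
Check: Δ(0,0)·S0 + B(0,0) = 48.4420 = V0.

(0,0): Delta=1.1846 Bond=-100.8117
V0=48.4420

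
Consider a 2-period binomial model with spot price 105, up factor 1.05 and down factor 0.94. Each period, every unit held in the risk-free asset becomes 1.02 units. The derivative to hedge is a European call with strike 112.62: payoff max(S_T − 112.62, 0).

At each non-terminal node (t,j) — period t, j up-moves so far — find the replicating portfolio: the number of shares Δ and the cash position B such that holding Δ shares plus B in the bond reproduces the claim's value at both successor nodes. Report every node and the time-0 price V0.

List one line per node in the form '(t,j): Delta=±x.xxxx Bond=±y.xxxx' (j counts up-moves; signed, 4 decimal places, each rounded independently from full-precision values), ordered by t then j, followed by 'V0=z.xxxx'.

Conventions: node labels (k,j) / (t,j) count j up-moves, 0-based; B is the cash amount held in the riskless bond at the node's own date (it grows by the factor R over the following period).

No-arbitrage ⇒ martingale measure with p* = (R−d)/(u−d) = 0.7273.
Terminal payoffs: V(2,0)=0.0000, V(2,1)=0.0000, V(2,2)=3.1425
(1,0): S=98.7000. Δ = (V_up−V_dn)/(S_up−S_dn) = (0.0000−0.0000)/(103.6350−92.7780) = 0.0000. V = [p*·0.0000 + (1−p*)·0.0000]/1.02 = 0.0000. B = V − Δ·S = 0.0000.
(1,1): S=110.2500. Δ = (V_up−V_dn)/(S_up−S_dn) = (3.1425−0.0000)/(115.7625−103.6350) = 0.2591. V = [p*·3.1425 + (1−p*)·0.0000]/1.02 = 2.2406. B = V − Δ·S = -26.3275.
(0,0): S=105.0000. Δ = (V_up−V_dn)/(S_up−S_dn) = (2.2406−0.0000)/(110.2500−98.7000) = 0.1940. V = [p*·2.2406 + (1−p*)·0.0000]/1.02 = 1.5976. B = V − Δ·S = -18.7719.
Verification: the root portfolio costs Δ(0,0)·S0 + B(0,0) = 1.5976, matching V0.

(0,0): Delta=0.1940 Bond=-18.7719
(1,0): Delta=0.0000 Bond=0.0000
(1,1): Delta=0.2591 Bond=-26.3275
V0=1.5976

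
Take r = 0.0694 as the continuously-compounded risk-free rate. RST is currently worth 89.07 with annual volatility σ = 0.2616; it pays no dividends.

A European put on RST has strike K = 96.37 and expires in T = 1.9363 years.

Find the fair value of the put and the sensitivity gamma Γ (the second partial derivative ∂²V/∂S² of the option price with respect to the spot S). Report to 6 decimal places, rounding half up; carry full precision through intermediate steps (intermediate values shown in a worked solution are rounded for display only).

price = 10.251256
Γ = 0.011634

σ√T = 0.2616·√1.9363 = 0.364019
d₁ = (ln(S/K) + (r+σ²/2)T) / (σ√T) = (ln(89.07/96.37) + (0.0694+0.2616²/2)·1.9363) / 0.364019 = (-0.078772 + 0.200634) / 0.364019 = 0.334768
d₂ = d₁ − σ√T = 0.334768 − 0.364019 = -0.029251
e^{−rT} = 0.874258
N(−d₁) = 0.368900,  N(−d₂) = 0.511668
Put price V = K·e^{−rT}·N(−d₂) − S·N(−d₁) = 43.109197 − 32.857941 = 10.251256
φ(d₁) = (1/√(2π))·e^{−d₁²/2} = 0.377202
Γ = φ(d₁) / (S·σ·√T) = 0.011634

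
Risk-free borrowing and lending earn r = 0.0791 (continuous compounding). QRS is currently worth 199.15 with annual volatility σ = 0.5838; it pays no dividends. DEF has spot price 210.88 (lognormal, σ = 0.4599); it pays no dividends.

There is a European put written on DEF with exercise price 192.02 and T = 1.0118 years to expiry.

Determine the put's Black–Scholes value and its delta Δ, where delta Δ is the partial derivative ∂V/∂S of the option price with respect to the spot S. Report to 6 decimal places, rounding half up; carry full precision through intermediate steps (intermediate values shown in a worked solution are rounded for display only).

σ√T = 0.4599·√1.0118 = 0.462605
d₁ = (ln(S/K) + (r+σ²/2)T) / (σ√T) = (ln(210.88/192.02) + (0.0791+0.4599²/2)·1.0118) / 0.462605 = (0.093690 + 0.187035) / 0.462605 = 0.606835
d₂ = d₁ − σ√T = 0.606835 − 0.462605 = 0.144229
e^{−rT} = 0.923086
N(−d₁) = 0.271980,  N(−d₂) = 0.442660
Put price V = K·e^{−rT}·N(−d₂) − S·N(−d₁) = 78.461833 − 57.355214 = 21.106620
Δ = −N(−d₁) = -0.271980

price = 21.106620
Δ = -0.271980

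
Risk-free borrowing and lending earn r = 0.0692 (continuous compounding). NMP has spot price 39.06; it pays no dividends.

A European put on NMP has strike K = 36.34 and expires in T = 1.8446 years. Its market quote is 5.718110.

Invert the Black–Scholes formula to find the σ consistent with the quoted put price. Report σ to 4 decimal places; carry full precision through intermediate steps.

sigma = 0.4668

At σ = 0.4668 the Black–Scholes value reproduces the quote:
σ√T = 0.4668·√1.8446 = 0.633989
d₁ = (ln(S/K) + (r+σ²/2)T) / (σ√T) = (ln(39.06/36.34) + (0.0692+0.4668²/2)·1.8446) / 0.633989 = (0.072180 + 0.328618) / 0.633989 = 0.632183
d₂ = d₁ − σ√T = 0.632183 − 0.633989 = -0.001806
e^{−rT} = 0.880165
N(−d₁) = 0.263634,  N(−d₂) = 0.500721
V = K·e^{−rT}·N(−d₂) − S·N(−d₁) = 16.015638 − 10.297528 = 5.718110 (the observed quote) — the price is monotone increasing in volatility, hence this σ is the only solution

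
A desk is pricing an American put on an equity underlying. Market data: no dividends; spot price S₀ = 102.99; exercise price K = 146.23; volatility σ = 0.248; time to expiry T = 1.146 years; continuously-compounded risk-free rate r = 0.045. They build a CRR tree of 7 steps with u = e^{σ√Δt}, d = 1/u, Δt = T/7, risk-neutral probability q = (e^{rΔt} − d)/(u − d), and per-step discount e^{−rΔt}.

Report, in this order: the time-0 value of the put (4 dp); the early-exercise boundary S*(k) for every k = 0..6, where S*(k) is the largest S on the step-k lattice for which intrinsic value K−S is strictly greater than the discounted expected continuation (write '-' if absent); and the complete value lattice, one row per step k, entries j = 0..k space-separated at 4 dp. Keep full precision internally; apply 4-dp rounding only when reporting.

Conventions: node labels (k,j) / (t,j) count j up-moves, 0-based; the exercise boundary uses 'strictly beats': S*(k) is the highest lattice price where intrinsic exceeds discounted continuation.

price = 43.2400
boundary = 102.9900 93.1571 102.9900 113.8608 102.9900 113.8608 125.8791
tree:
43.2400
53.0729 32.4748
61.9671 43.2400 22.6720
70.0120 53.0729 32.3692 13.7465
77.2889 61.9671 43.2400 21.5833 6.4671
83.8710 70.0120 53.0729 32.3692 11.6033 1.6596
89.8247 77.2889 61.9671 43.2400 20.3509 3.4240 0.0000
95.2100 83.8710 70.0120 53.0729 32.3692 7.0642 0.0000 0.0000

Δt=0.16371  u=1.10555  d=0.90453  q=0.51172  discount=0.99266
step 7 (expiry): payoffs max(K−S,0) = 95.2100 83.8710 70.0120 53.0729 32.3692 7.0642 0.0000 0.0000
step 6: (k=6,j=0): S=56.4053, K−S=89.8247, hold=88.7514 ⇒ V=89.8247 exercise | (k=6,j=1): S=68.9411, K−S=77.2889, hold=76.2156 ⇒ V=77.2889 exercise | (k=6,j=2): S=84.2629, K−S=61.9671, hold=60.8937 ⇒ V=61.9671 exercise | (k=6,j=3): S=102.9900, K−S=43.2400, hold=42.1667 ⇒ V=43.2400 exercise | (k=6,j=4): S=125.8791, K−S=20.3509, hold=19.2776 ⇒ V=20.3509 exercise | (k=6,j=5): S=153.8551, K−S=0.0000, hold=3.4240 ⇒ V=3.4240 continue | (k=6,j=6): S=188.0487, K−S=0.0000, hold=0.0000 ⇒ V=0.0000 continue  boundary S*=125.8791
step 5: (k=5,j=0): S=62.3590, K−S=83.8710, hold=82.7977 ⇒ V=83.8710 exercise | (k=5,j=1): S=76.2180, K−S=70.0120, hold=68.9387 ⇒ V=70.0120 exercise | (k=5,j=2): S=93.1571, K−S=53.0729, hold=51.9996 ⇒ V=53.0729 exercise | (k=5,j=3): S=113.8608, K−S=32.3692, hold=31.2959 ⇒ V=32.3692 exercise | (k=5,j=4): S=139.1658, K−S=7.0642, hold=11.6033 ⇒ V=11.6033 continue | (k=5,j=5): S=170.0948, K−S=0.0000, hold=1.6596 ⇒ V=1.6596 continue  boundary S*=113.8608
step 4: (k=4,j=0): S=68.9411, K−S=77.2889, hold=76.2156 ⇒ V=77.2889 exercise | (k=4,j=1): S=84.2629, K−S=61.9671, hold=60.8937 ⇒ V=61.9671 exercise | (k=4,j=2): S=102.9900, K−S=43.2400, hold=42.1667 ⇒ V=43.2400 exercise | (k=4,j=3): S=125.8791, K−S=20.3509, hold=21.5833 ⇒ V=21.5833 continue | (k=4,j=4): S=153.8551, K−S=0.0000, hold=6.4671 ⇒ V=6.4671 continue  boundary S*=102.9900
step 3: (k=3,j=0): S=76.2180, K−S=70.0120, hold=68.9387 ⇒ V=70.0120 exercise | (k=3,j=1): S=93.1571, K−S=53.0729, hold=51.9996 ⇒ V=53.0729 exercise | (k=3,j=2): S=113.8608, K−S=32.3692, hold=31.9219 ⇒ V=32.3692 exercise | (k=3,j=3): S=139.1658, K−S=7.0642, hold=13.7465 ⇒ V=13.7465 continue  boundary S*=113.8608
step 2: (k=2,j=0): S=84.2629, K−S=61.9671, hold=60.8937 ⇒ V=61.9671 exercise | (k=2,j=1): S=102.9900, K−S=43.2400, hold=42.1667 ⇒ V=43.2400 exercise | (k=2,j=2): S=125.8791, K−S=20.3509, hold=22.6720 ⇒ V=22.6720 continue  boundary S*=102.9900
step 1: (k=1,j=0): S=93.1571, K−S=53.0729, hold=51.9996 ⇒ V=53.0729 exercise | (k=1,j=1): S=113.8608, K−S=32.3692, hold=32.4748 ⇒ V=32.4748 continue  boundary S*=93.1571
step 0: (k=0,j=0): S=102.9900, K−S=43.2400, hold=42.2203 ⇒ V=43.2400 exercise  boundary S*=102.9900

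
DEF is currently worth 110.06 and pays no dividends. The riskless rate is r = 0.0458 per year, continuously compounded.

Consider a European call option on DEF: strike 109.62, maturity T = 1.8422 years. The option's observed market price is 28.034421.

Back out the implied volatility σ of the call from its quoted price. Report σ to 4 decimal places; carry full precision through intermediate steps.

sigma = 0.4099

At σ = 0.4099 the Black–Scholes value reproduces the quote:
σ√T = 0.4099·√1.8422 = 0.556348
d₁ = (ln(S/K) + (r+σ²/2)T) / (σ√T) = (ln(110.06/109.62) + (0.0458+0.4099²/2)·1.8422) / 0.556348 = (0.004006 + 0.239134) / 0.556348 = 0.437029
d₂ = d₁ − σ√T = 0.437029 − 0.556348 = -0.119319
e^{−rT} = 0.919089
N(d₁) = 0.668955,  N(d₂) = 0.452511
V = S·N(d₁) − K·e^{−rT}·N(d₂) = 73.625162 − 45.590741 = 28.034421 (the observed quote) — the price is monotone increasing in volatility, hence this σ is the only solution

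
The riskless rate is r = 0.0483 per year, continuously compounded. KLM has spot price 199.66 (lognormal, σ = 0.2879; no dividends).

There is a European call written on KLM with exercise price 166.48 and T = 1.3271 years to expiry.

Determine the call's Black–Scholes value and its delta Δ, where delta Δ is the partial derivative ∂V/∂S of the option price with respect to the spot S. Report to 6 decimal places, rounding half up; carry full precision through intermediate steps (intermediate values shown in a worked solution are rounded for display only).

price = 51.253026
Δ = 0.817815

σ√T = 0.2879·√1.3271 = 0.331660
d₁ = (ln(S/K) + (r+σ²/2)T) / (σ√T) = (ln(199.66/166.48) + (0.0483+0.2879²/2)·1.3271) / 0.331660 = (0.181741 + 0.119098) / 0.331660 = 0.907070
d₂ = d₁ − σ√T = 0.907070 − 0.331660 = 0.575409
e^{−rT} = 0.937912
N(d₁) = 0.817815,  N(d₂) = 0.717493
Call price V = S·N(d₁) − K·e^{−rT}·N(d₂) = 163.284939 − 112.031912 = 51.253026
Δ = N(d₁) = 0.817815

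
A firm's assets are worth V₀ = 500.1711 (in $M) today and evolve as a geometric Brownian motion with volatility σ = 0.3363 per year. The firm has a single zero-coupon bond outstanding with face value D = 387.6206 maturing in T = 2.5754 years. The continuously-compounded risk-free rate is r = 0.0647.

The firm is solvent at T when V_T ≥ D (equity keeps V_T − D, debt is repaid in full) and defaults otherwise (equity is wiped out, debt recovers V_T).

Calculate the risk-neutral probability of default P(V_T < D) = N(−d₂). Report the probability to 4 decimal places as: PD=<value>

PD=0.3046

Work the structural quantities from V₀ = 500.1711 against face 387.6206:
d₁ = [ln(V₀/D) + (r + σ²/2)T] / (σ√T)
   = [ln(500.1711/387.6206) + (0.0647 + 0.5·0.3363²)·2.5754] / (0.3363·√2.5754)
   = [0.254923 + 0.312264] / 0.539696 = 1.050939
d₂ = d₁ − σ√T = 1.050939 − 0.539696 = 0.511243
risk-neutral PD = N(−d₂) = N(-0.511243) = 0.304591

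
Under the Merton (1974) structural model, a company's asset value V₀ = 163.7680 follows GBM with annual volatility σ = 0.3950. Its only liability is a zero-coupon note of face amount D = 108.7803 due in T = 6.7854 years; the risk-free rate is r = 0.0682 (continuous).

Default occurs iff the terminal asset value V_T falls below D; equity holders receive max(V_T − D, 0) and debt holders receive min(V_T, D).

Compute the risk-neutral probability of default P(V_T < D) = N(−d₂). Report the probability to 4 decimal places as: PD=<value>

With assets at 163.7680 and a single debt payment of 108.7803 at 6.7854 years:
d₁ = [ln(V₀/D) + (r + σ²/2)T] / (σ√T)
   = [ln(163.7680/108.7803) + (0.0682 + 0.5·0.3950²)·6.7854] / (0.3950·√6.7854)
   = [0.409121 + 0.992110] / 1.028928 = 1.361836
d₂ = d₁ − σ√T = 1.361836 − 1.028928 = 0.332909
risk-neutral PD = N(−d₂) = N(-0.332909) = 0.369602

PD=0.3696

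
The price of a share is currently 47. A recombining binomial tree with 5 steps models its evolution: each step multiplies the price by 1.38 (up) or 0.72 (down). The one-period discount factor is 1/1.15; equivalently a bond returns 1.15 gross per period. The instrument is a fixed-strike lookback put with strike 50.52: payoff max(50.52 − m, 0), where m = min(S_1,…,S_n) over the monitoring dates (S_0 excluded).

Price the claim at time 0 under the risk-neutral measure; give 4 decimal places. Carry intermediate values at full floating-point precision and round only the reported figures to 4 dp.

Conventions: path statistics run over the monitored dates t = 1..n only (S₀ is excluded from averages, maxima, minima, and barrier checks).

price = 5.3158

No-arbitrage gives p* = (R−d)/(u−d) = 0.6515: enumerate every path, weight its payoff by its p*-probability, and discount by R^5.
Enumerate all 2^5 = 32 price paths (U = up ×1.38, D = down ×0.72); each path with k up-moves has probability p*^k·(1−p*)^(5−k).
DDDDD: m=9.0941, payoff=41.4259, prob=0.005139
UDDDD: m=17.4304, payoff=33.0896, prob=0.009609
DUDDD: m=17.4304, payoff=33.0896, prob=0.009609
UUDDD: m=33.4082, payoff=17.1118, prob=0.017964
DDUDD: m=17.4304, payoff=33.0896, prob=0.009609
UDUDD: m=33.4082, payoff=17.1118, prob=0.017964
DUUDD: m=33.4082, payoff=17.1118, prob=0.017964
UUUDD: m=64.0324, payoff=0.0000, prob=0.033585
DDDUD: m=17.4304, payoff=33.0896, prob=0.009609
UDDUD: m=33.4082, payoff=17.1118, prob=0.017964
DUDUD: m=33.4082, payoff=17.1118, prob=0.017964
UUDUD: m=64.0324, payoff=0.0000, prob=0.033585
DDUUD: m=24.3648, payoff=26.1552, prob=0.017964
UDUUD: m=46.6992, payoff=3.8208, prob=0.033585
DUUUD: m=33.8400, payoff=16.6800, prob=0.033585
UUUUD: m=64.8600, payoff=0.0000, prob=0.062789
DDDDU: m=12.6307, payoff=37.8893, prob=0.009609
UDDDU: m=24.2089, payoff=26.3111, prob=0.017964
DUDDU: m=24.2089, payoff=26.3111, prob=0.017964
UUDDU: m=46.4003, payoff=4.1197, prob=0.033585
DDUDU: m=24.2089, payoff=26.3111, prob=0.017964
UDUDU: m=46.4003, payoff=4.1197, prob=0.033585
DUUDU: m=33.8400, payoff=16.6800, prob=0.033585
UUUDU: m=64.8600, payoff=0.0000, prob=0.062789
DDDUU: m=17.5427, payoff=32.9773, prob=0.017964
UDDUU: m=33.6234, payoff=16.8966, prob=0.033585
DUDUU: m=33.6234, payoff=16.8966, prob=0.033585
UUDUU: m=64.4449, payoff=0.0000, prob=0.062789
DDUUU: m=24.3648, payoff=26.1552, prob=0.033585
UDUUU: m=46.6992, payoff=3.8208, prob=0.062789
DUUUU: m=33.8400, payoff=16.6800, prob=0.062789
UUUUU: m=64.8600, payoff=0.0000, prob=0.117388
Price = Σ prob·payoff / R^5 = 10.691913 / 2.011357 = 5.3158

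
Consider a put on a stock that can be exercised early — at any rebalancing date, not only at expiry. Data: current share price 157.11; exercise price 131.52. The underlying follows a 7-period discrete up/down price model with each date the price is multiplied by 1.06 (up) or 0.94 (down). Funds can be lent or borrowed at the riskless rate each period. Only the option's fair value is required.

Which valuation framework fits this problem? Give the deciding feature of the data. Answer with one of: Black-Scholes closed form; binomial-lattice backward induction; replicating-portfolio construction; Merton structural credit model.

Key observation: the defining feature is the embedded early-exercise option across 7 discrete dates on the spot-157.11 tree; pricing the strike-131.52 put means working backward with an exercise test at every node.

framework: binomial-lattice backward induction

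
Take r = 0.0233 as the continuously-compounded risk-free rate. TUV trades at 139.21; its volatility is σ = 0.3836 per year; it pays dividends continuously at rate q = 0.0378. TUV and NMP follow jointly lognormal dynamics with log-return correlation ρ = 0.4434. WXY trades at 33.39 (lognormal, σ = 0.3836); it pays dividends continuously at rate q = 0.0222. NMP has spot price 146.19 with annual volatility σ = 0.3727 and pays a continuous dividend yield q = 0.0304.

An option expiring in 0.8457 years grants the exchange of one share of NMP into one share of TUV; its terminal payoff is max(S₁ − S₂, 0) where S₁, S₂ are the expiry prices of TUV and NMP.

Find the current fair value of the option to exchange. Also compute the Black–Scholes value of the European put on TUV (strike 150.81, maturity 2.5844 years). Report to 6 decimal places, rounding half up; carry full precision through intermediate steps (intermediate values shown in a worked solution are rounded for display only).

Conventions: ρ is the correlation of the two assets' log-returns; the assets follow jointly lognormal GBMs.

σ_eff = √(σ₁² + σ₂² − 2ρσ₁σ₂) = √(0.3836² + 0.3727² − 2·0.4434·0.3836·0.3727) = 0.399087
d₁ = (ln(S₁/S₂) + (q₂ − q₁ + σ_eff²/2)T) / (σ_eff√T) = (ln(139.21/146.19) + (0.0304 − 0.0378 + 0.079635)·0.8457) / 0.367008 = 0.033149
d₂ = d₁ − σ_eff√T = 0.033149 − 0.367008 = -0.333860
N(d₁) = 0.513222,  N(d₂) = 0.369243
V = S₁·e^{−q₁T}·N(d₁) − S₂·e^{−q₂T}·N(d₂) = 69.197809 − 52.609503 = 16.588306
[vanilla: TUV put K=150.81]
σ√T = 0.3836·√2.5844 = 0.616678
d₁ = (ln(S/K) + (r−q+σ²/2)T) / (σ√T) = (ln(139.21/150.81) + (0.0233−0.0378+0.3836²/2)·2.5844) / 0.616678 = (-0.080037 + 0.152672) / 0.616678 = 0.117784
d₂ = d₁ − σ√T = 0.117784 − 0.616678 = -0.498894
e^{−rT} = 0.941561
e^{−qT} = 0.906930
N(−d₁) = 0.453119,  N(−d₂) = 0.691073
price = K·e^{−rT}·N(−d₂) − S·e^{−qT}·N(−d₁) = 98.130116 − 57.207987 = 40.922129

exchange price = 16.588306
price(TUV put K=150.81) = 40.922129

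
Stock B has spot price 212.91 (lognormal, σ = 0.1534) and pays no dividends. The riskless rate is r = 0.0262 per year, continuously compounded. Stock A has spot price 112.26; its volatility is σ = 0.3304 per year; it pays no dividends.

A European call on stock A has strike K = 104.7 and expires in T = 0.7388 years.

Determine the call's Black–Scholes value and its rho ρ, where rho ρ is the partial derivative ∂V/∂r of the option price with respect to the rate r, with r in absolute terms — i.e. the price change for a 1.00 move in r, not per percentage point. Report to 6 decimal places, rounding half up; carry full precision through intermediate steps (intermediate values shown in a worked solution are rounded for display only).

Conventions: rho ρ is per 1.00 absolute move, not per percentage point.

price = 17.507056
ρ = 43.105067

σ√T = 0.3304·√0.7388 = 0.283990
d₁ = (ln(S/K) + (r+σ²/2)T) / (σ√T) = (ln(112.26/104.7) + (0.0262+0.3304²/2)·0.7388) / 0.283990 = (0.069718 + 0.059682) / 0.283990 = 0.455650
d₂ = d₁ − σ√T = 0.455650 − 0.283990 = 0.171660
e^{−rT} = 0.980830
N(d₁) = 0.675679,  N(d₂) = 0.568148
Call price V = S·N(d₁) − K·e^{−rT}·N(d₂) = 75.851759 − 58.344704 = 17.507056
ρ = K·T·e^{−rT}·N(d₂) = 43.105067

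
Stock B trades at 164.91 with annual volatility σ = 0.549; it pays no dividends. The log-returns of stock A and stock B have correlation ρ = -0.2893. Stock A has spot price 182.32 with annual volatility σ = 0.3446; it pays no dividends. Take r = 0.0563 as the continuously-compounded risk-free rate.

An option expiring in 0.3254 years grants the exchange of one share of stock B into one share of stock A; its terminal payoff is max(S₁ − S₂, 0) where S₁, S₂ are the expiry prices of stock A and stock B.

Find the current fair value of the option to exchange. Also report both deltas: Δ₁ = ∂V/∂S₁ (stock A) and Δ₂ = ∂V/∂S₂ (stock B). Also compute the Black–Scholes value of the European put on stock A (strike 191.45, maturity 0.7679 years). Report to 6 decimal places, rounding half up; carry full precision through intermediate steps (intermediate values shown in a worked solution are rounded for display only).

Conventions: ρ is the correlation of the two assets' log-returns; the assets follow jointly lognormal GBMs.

exchange price = 38.070550
Δ1 = 0.673403
Δ2 = -0.513639
price(stock A put K=191.45) = 22.461146

σ_eff = √(σ₁² + σ₂² − 2ρσ₁σ₂) = √(0.3446² + 0.549² − 2·-0.2893·0.3446·0.549) = 0.727745
d₁ = (ln(S₁/S₂) + (q₂ − q₁ + σ_eff²/2)T) / (σ_eff√T) = (ln(182.32/164.91) + (0.0 − 0.0 + 0.264806)·0.3254) / 0.415134 = 0.449329
d₂ = d₁ − σ_eff√T = 0.449329 − 0.415134 = 0.034195
N(d₁) = 0.673403,  N(d₂) = 0.513639
V = S₁·e^{−q₁T}·N(d₁) − S₂·e^{−q₂T}·N(d₂) = 122.774788 − 84.704237 = 38.070550
Δ₁ = e^{−q₁T}·N(d₁) = 0.673403;  Δ₂ = −e^{−q₂T}·N(d₂) = -0.513639
[vanilla: stock A put K=191.45]
σ√T = 0.3446·√0.7679 = 0.301973
d₁ = (ln(S/K) + (r+σ²/2)T) / (σ√T) = (ln(182.32/191.45) + (0.0563+0.3446²/2)·0.7679) / 0.301973 = (-0.048863 + 0.088827) / 0.301973 = 0.132341
d₂ = d₁ − σ√T = 0.132341 − 0.301973 = -0.169632
e^{−rT} = 0.957688
N(−d₁) = 0.447357,  N(−d₂) = 0.567350
price = K·e^{−rT}·N(−d₂) − S·N(−d₁) = 104.023362 − 81.562216 = 22.461146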